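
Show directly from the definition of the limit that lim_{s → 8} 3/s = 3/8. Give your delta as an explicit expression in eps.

Suppose eps > 0. We seek delta > 0 such that 0 < |s − 8| < delta implies |3/s − (3/8)| < eps.
|3/s − (3/8)| = 3·|8 − s|/(8·|s|) = 3|s − 8|/(8|s|).
Restrict delta ≤ 4. Then |s − 8| < 4 gives |s| > 4, so 8|s| > 32.
Then |3/s − (3/8)| < 3|s − 8|/32, which is < eps when |s − 8| < (32/3)eps.
Take delta = min(4, (32/3)eps). Then 0 < |s − 8| < delta gives both |s − 8| < 4 and |s − 8| < (32/3)eps, so |3/s − (3/8)| < eps.

delta = min(4, (32/3)eps)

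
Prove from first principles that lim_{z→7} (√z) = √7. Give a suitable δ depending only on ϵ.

δ = min(7, √7·ϵ)

Suppose ϵ > 0. We want δ > 0 such that 0 < |z − 7| < δ implies |√z − √7| < ϵ.
Rationalise: √z − √7 = (z − 7)/(√z + √7), so |√z − √7| = |z − 7|/(√z + √7).
Restrict δ ≤ 7 so that |z − 7| < 7 forces z > 0, and then √z + √7 > √7.
Hence |√z − √7| < |z − 7|/√7, which is < ϵ once |z − 7| < √7·ϵ.
Take δ = min(7, √7·ϵ). If 0 < |z − 7| < δ then z > 0 and |√z − √7| < |z − 7|/√7 < ϵ.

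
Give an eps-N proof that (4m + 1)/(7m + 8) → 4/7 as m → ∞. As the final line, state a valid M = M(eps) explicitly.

M = (25/49)/eps

Fix eps > 0. For m ≥ 1, |(4m + 1)/(7m + 8) − (4/7)| = |-25|/(7(7m + 8)) = 25/(7(7m + 8)).
Since 7m + 8 ≥ 7m for m ≥ 1, this is ≤ 25/(7·7m) = (25/49)/m.
So |(4m + 1)/(7m + 8) − (4/7)| < eps whenever m > (25/49)/eps.
Take M = (25/49)/eps. If m > M then |(4m + 1)/(7m + 8) − (4/7)| ≤ (25/49)/m < eps.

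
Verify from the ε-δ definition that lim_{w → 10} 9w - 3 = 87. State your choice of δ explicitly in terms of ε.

δ = ε/9

Fix ε > 0. We need δ > 0 so that 0 < |w − 10| < δ implies |(9w - 3) − 87| < ε.
|(9w - 3) − 87| = |9w - 90| = 9|w − 10|.
Thus it suffices that |w − 10| < ε/9.
Take δ = ε/9. If 0 < |w − 10| < δ then |(9w - 3) − 87| = 9|w − 10| < 9·(ε/9) = ε.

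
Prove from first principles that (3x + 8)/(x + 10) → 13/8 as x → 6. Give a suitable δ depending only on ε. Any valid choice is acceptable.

Let ε > 0. We want δ > 0 with 0 < |x − 6| < δ ⇒ |(3x + 8)/(x + 10) − (13/8)| < ε.
Combining over a common denominator, (3x + 8)/(x + 10) − (13/8) = [(3x + 8)·16 − 26·(x + 10)] / [16·(x + 10)] = 22(x − 6) / (16(x + 10)).
So |(3x + 8)/(x + 10) − (13/8)| = 22|x − 6| / (16·|x + 10|).
Restrict δ ≤ 8. Then |x − 6| < 8 gives |x + 10| = |(x − 6) + 16| ≥ 16 − 8 = 8.
Hence |(3x + 8)/(x + 10) − (13/8)| < 22|x − 6|/(16·8) = (11/64)|x − 6|, which is < ε once |x − 6| < (64/11)ε.
Take δ = min(8, (64/11)ε). Then 0 < |x − 6| < δ forces both bounds, so |(3x + 8)/(x + 10) − (13/8)| < ε.

δ = min(8, (64/11)ε)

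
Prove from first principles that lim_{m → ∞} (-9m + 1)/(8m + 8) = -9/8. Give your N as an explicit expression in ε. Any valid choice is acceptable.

Fix ε > 0. For m ≥ 1, |(-9m + 1)/(8m + 8) + 9/8| = |80|/(8(8m + 8)) = 80/(8(8m + 8)).
Since 8m + 8 ≥ 8m for m ≥ 1, this is ≤ 80/(8·8m) = (5/4)/m.
So |(-9m + 1)/(8m + 8) + 9/8| < ε whenever m > (5/4)/ε.
Take N = (5/4)/ε. If m > N then |(-9m + 1)/(8m + 8) + 9/8| ≤ (5/4)/m < ε.

N = (5/4)/ε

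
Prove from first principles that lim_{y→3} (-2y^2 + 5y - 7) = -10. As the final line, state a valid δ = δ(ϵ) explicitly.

Fix ϵ > 0. We want δ > 0 such that 0 < |y − 3| < δ implies |(-2y^2 + 5y - 7) + 10| < ϵ.
(-2y^2 + 5y - 7) + 10 = -2y^2 + 5y + 3 = (y − 3)(-2y - 1).
So |(-2y^2 + 5y - 7) + 10| = |y − 3|·|-2y - 1|.
Require δ ≤ 2. Then |y − 3| < 2 gives |y| < 5, and by the triangle inequality |-2y - 1| ≤ 2·5 + 1 = 11.
Hence |(-2y^2 + 5y - 7) + 10| ≤ 11|y − 3| < ϵ provided |y − 3| < ϵ/11.
Choosing δ = min(2, ϵ/11) ensures both conditions, hence |(-2y^2 + 5y - 7) + 10| < ϵ.

δ = min(2, ϵ/11)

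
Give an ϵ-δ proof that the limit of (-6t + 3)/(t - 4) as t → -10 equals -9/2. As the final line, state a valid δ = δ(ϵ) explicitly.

Fix ϵ > 0. We want δ > 0 with 0 < |t + 10| < δ ⇒ |(-6t + 3)/(t - 4) + 9/2| < ϵ.
Combining over a common denominator, (-6t + 3)/(t - 4) + 9/2 = [(-6t + 3)·(-14) − 63·(t - 4)] / [(-14)·(t - 4)] = 21(t + 10) / ((-14)(t - 4)).
So |(-6t + 3)/(t - 4) + 9/2| = 21|t + 10| / (14·|t − 4|).
Require δ ≤ 7, so |t − 4| ≥ |-14| − |t + 10| > 14 − 7 = 7.
Hence |(-6t + 3)/(t - 4) + 9/2| < 21|t + 10|/(14·7) = (3/14)|t + 10|, which is < ϵ once |t + 10| < (14/3)ϵ.
Take δ = min(7, (14/3)ϵ). Then 0 < |t + 10| < δ forces both bounds, so |(-6t + 3)/(t - 4) + 9/2| < ϵ.

δ = min(7, (14/3)ϵ)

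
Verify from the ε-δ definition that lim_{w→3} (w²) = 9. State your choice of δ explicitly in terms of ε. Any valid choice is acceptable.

δ = min(1, ε/7)

Suppose ε > 0. We seek δ > 0 with 0 < |w − 3| < δ ⇒ |w² − 9| < ε.
Factor: w² − 9 = (w − 3)(w + 3), so |w² − 9| = |w − 3|·|w + 3|.
Impose δ ≤ 1 so that |w| < 4; then |w + 3| ≤ 7.
Hence |w² − 9| ≤ 7|w − 3|, which is < ε once |w − 3| < ε/7.
Take δ = min(1, ε/7). If 0 < |w − 3| < δ then both bounds hold and |w² − 9| ≤ 7|w − 3| < 7·(ε/7) = ε.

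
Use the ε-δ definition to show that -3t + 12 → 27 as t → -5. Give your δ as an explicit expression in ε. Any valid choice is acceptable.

δ = ε/3

Let ε > 0. We need δ > 0 so that 0 < |t + 5| < δ implies |(-3t + 12) − 27| < ε.
Since (-3t + 12) − 27 = -3(t + 5), we have |(-3t + 12) − 27| = 3|t + 5|.
Thus it suffices that |t + 5| < ε/3.
Take δ = ε/3. If 0 < |t + 5| < δ then |(-3t + 12) − 27| = 3|t + 5| < 3·(ε/3) = ε.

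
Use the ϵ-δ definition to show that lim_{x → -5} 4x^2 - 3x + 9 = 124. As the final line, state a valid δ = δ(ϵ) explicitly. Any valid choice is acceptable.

δ = min(1, ϵ/47)

Suppose ϵ > 0. We want δ > 0 such that 0 < |x + 5| < δ implies |(4x^2 - 3x + 9) − 124| < ϵ.
(4x^2 - 3x + 9) − 124 = 4x^2 - 3x - 115 = (x + 5)(4x - 23).
So |(4x^2 - 3x + 9) − 124| = |x + 5|·|4x - 23|.
Assume first that |x + 5| < 1, so |x| < 6. Then |4x - 23| ≤ 4·6 + 23 = 47.
Hence |(4x^2 - 3x + 9) − 124| ≤ 47|x + 5| < ϵ provided |x + 5| < ϵ/47.
Choosing δ = min(1, ϵ/47) ensures both conditions, hence |(4x^2 - 3x + 9) − 124| < ϵ.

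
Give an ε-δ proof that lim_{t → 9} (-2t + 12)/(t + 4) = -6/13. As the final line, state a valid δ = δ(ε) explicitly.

δ = min(13/2, (169/40)ε)

Let ε > 0 be given. We want δ > 0 with 0 < |t − 9| < δ ⇒ |(-2t + 12)/(t + 4) + 6/13| < ε.
Combining over a common denominator, (-2t + 12)/(t + 4) + 6/13 = [(-2t + 12)·13 − (-6)·(t + 4)] / [13·(t + 4)] = -20(t − 9) / (13(t + 4)).
So |(-2t + 12)/(t + 4) + 6/13| = 20|t − 9| / (13·|t + 4|).
Require δ ≤ 13/2, so |t + 4| ≥ |13| − |t − 9| > 13 − 13/2 = 13/2.
Hence |(-2t + 12)/(t + 4) + 6/13| < 20|t − 9|/(13·(13/2)) = (40/169)|t − 9|, which is < ε once |t − 9| < (169/40)ε.
Take δ = min(13/2, (169/40)ε). Then 0 < |t − 9| < δ forces both bounds, so |(-2t + 12)/(t + 4) + 6/13| < ε.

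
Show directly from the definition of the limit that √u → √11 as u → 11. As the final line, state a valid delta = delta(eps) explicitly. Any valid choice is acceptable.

Let eps > 0 be given. We want delta > 0 such that 0 < |u − 11| < delta implies |√u − √11| < eps.
Rationalise: √u − √11 = (u − 11)/(√u + √11), so |√u − √11| = |u − 11|/(√u + √11).
Restrict delta ≤ 11 so that |u − 11| < 11 forces u > 0, and then √u + √11 > √11.
Hence |√u − √11| < |u − 11|/√11, which is < eps once |u − 11| < √11·eps.
Take delta = min(11, √11·eps). If 0 < |u − 11| < delta then u > 0 and |√u − √11| < |u − 11|/√11 < eps.

delta = min(11, √11·eps)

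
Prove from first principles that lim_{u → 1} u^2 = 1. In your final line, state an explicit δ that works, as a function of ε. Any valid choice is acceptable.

δ = min(2, ε/4)

Fix ε > 0. We seek δ > 0 with 0 < |u − 1| < δ ⇒ |u^2 − 1| < ε.
Factor: u^2 − 1 = (u − 1)(u + 1), so |u^2 − 1| = |u − 1|·|u + 1|.
Impose δ ≤ 2 so that |u| < 3; then |u + 1| ≤ 4.
Hence |u^2 − 1| ≤ 4|u − 1|, which is < ε once |u − 1| < ε/4.
Take δ = min(2, ε/4). If 0 < |u − 1| < δ then both bounds hold and |u^2 − 1| ≤ 4|u − 1| < 4·(ε/4) = ε.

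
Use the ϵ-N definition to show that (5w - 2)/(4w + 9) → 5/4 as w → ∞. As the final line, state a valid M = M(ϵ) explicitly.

M = (53/16)/ϵ

Let ϵ > 0 be given. We seek M > 0 such that w > M implies |(5w - 2)/(4w + 9) − (5/4)| < ϵ.
(5w - 2)/(4w + 9) − (5/4) = (4(5w - 2) − 5(4w + 9)) / (4(4w + 9)) = -53/(4(4w + 9)).
For w > 0 we have 4w + 9 > 4w, so |(5w - 2)/(4w + 9) − (5/4)| = 53/(4(4w + 9)) < 53/(4·4w) = (53/16)/w.
Thus |(5w - 2)/(4w + 9) − (5/4)| < ϵ whenever w > (53/16)/ϵ.
Take M = (53/16)/ϵ. If w > M then |(5w - 2)/(4w + 9) − (5/4)| < (53/16)/w < ϵ.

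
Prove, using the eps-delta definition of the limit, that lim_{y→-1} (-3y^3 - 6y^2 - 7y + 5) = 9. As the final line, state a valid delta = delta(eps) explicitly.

delta = min(1, eps/22)

Fix eps > 0. We want delta > 0 such that 0 < |y + 1| < delta implies |(-3y^3 - 6y^2 - 7y + 5) − 9| < eps.
(-3y^3 - 6y^2 - 7y + 5) − 9 = -3y^3 - 6y^2 - 7y - 4 = (y + 1)(-3y^2 - 3y - 4).
So |(-3y^3 - 6y^2 - 7y + 5) − 9| = |y + 1|·|-3y^2 - 3y - 4|.
Assume first that |y + 1| < 1, so |y| < 2. Then |-3y^2 - 3y - 4| ≤ 3·2^2 + 3·2 + 4 = 22.
Hence |(-3y^3 - 6y^2 - 7y + 5) − 9| ≤ 22|y + 1| < eps provided |y + 1| < eps/22.
Take delta = min(1, eps/22). Then 0 < |y + 1| < delta gives both |y + 1| < 1 and |y + 1| < eps/22, so |(-3y^3 - 6y^2 - 7y + 5) − 9| < eps.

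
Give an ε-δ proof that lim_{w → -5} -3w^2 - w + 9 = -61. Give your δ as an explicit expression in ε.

δ = min(1, ε/32)

Let ε > 0 be given. We want δ > 0 such that 0 < |w + 5| < δ implies |(-3w^2 - w + 9) + 61| < ε.
(-3w^2 - w + 9) + 61 = -3w^2 - w + 70 = (w + 5)(-3w + 14).
So |(-3w^2 - w + 9) + 61| = |w + 5|·|-3w + 14|.
Assume first that |w + 5| < 1, so |w| < 6. Then |-3w + 14| ≤ 3·6 + 14 = 32.
Hence |(-3w^2 - w + 9) + 61| ≤ 32|w + 5| < ε provided |w + 5| < ε/32.
Take δ = min(1, ε/32). Then 0 < |w + 5| < δ gives both |w + 5| < 1 and |w + 5| < ε/32, so |(-3w^2 - w + 9) + 61| < ε.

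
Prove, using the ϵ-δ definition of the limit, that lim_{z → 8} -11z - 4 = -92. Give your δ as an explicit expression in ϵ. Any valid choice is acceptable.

Let ϵ > 0 be given. We need δ > 0 so that 0 < |z − 8| < δ implies |(-11z - 4) + 92| < ϵ.
Since (-11z - 4) + 92 = -11(z − 8), we have |(-11z - 4) + 92| = 11|z − 8|.
Thus it suffices that |z − 8| < ϵ/11.
Take δ = ϵ/11. If 0 < |z − 8| < δ then |(-11z - 4) + 92| = 11|z − 8| < 11·(ϵ/11) = ϵ.

δ = ϵ/11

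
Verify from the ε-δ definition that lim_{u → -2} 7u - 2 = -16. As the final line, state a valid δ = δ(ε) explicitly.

Let ε > 0 be given. We need δ > 0 so that 0 < |u + 2| < δ implies |(7u - 2) + 16| < ε.
|(7u - 2) + 16| = |7u + 14| = 7|u + 2|.
So 7|u + 2| < ε exactly when |u + 2| < ε/7.
Choosing δ = ε/7 gives |(7u - 2) + 16| = 7|u + 2| < ε whenever |u + 2| < δ.

δ = ε/7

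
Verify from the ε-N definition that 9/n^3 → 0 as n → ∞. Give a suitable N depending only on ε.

N = (9/ε)^{1/3}

Suppose ε > 0. For n ≥ 1, |9/n^3 − 0| = 9/n^3.
9/n^3 < ε ⇔ n^3 > 9/ε ⇔ n > (9/ε)^{1/3}.
Take N = (9/ε)^{1/3}. Then n > N implies 9/n^3 < ε.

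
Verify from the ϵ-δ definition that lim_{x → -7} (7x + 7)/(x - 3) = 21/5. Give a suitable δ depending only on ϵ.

δ = min(5, (25/14)ϵ)

Suppose ϵ > 0. We want δ > 0 with 0 < |x + 7| < δ ⇒ |(7x + 7)/(x - 3) − (21/5)| < ϵ.
Combining over a common denominator, (7x + 7)/(x - 3) − (21/5) = [(7x + 7)·(-10) − (-42)·(x - 3)] / [(-10)·(x - 3)] = -28(x + 7) / ((-10)(x - 3)).
So |(7x + 7)/(x - 3) − (21/5)| = 28|x + 7| / (10·|x − 3|).
Require δ ≤ 5, so |x − 3| ≥ |-10| − |x + 7| > 10 − 5 = 5.
Hence |(7x + 7)/(x - 3) − (21/5)| < 28|x + 7|/(10·5) = (14/25)|x + 7|, which is < ϵ once |x + 7| < (25/14)ϵ.
Take δ = min(5, (25/14)ϵ). Then 0 < |x + 7| < δ forces both bounds, so |(7x + 7)/(x - 3) − (21/5)| < ϵ.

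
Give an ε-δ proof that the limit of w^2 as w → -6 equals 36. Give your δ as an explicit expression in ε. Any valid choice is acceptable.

Suppose ε > 0. We seek δ > 0 with 0 < |w + 6| < δ ⇒ |w^2 − 36| < ε.
Factor: w^2 − 36 = (w + 6)(w - 6), so |w^2 − 36| = |w + 6|·|w - 6|.
Restrict δ ≤ 1. Then |w + 6| < 1 gives |w| < 7, so by the triangle inequality |w - 6| ≤ 7 + 6 = 13.
Hence |w^2 − 36| ≤ 13|w + 6|, which is < ε once |w + 6| < ε/13.
Take δ = min(1, ε/13). If 0 < |w + 6| < δ then both bounds hold and |w^2 − 36| ≤ 13|w + 6| < 13·(ε/13) = ε.

δ = min(1, ε/13)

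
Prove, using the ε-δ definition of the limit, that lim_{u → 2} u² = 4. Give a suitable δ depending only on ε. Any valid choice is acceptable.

Let ε > 0. We seek δ > 0 with 0 < |u − 2| < δ ⇒ |u² − 4| < ε.
Factor: u² − 4 = (u − 2)(u + 2), so |u² − 4| = |u − 2|·|u + 2|.
Impose δ ≤ 2 so that |u| < 4; then |u + 2| ≤ 6.
Hence |u² − 4| ≤ 6|u − 2|, which is < ε once |u − 2| < ε/6.
Take δ = min(2, ε/6). If 0 < |u − 2| < δ then both bounds hold and |u² − 4| ≤ 6|u − 2| < 6·(ε/6) = ε.

δ = min(2, ε/6)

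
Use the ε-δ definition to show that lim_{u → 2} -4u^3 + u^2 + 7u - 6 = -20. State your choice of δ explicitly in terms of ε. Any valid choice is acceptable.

δ = min(2, ε/99)

Let ε > 0. We want δ > 0 such that 0 < |u − 2| < δ implies |(-4u^3 + u^2 + 7u - 6) + 20| < ε.
(-4u^3 + u^2 + 7u - 6) + 20 = -4u^3 + u^2 + 7u + 14 = (u − 2)(-4u^2 - 7u - 7).
So |(-4u^3 + u^2 + 7u - 6) + 20| = |u − 2|·|-4u^2 - 7u - 7|.
Require δ ≤ 2. Then |u − 2| < 2 gives |u| < 4, and by the triangle inequality |-4u^2 - 7u - 7| ≤ 4·4^2 + 7·4 + 7 = 99.
Hence |(-4u^3 + u^2 + 7u - 6) + 20| ≤ 99|u − 2| < ε provided |u − 2| < ε/99.
Choosing δ = min(2, ε/99) ensures both conditions, hence |(-4u^3 + u^2 + 7u - 6) + 20| < ε.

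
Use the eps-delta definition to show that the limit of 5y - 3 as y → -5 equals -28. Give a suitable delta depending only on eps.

Suppose eps > 0. We need delta > 0 so that 0 < |y + 5| < delta implies |(5y - 3) + 28| < eps.
Since (5y - 3) + 28 = 5(y + 5), we have |(5y - 3) + 28| = 5|y + 5|.
So 5|y + 5| < eps exactly when |y + 5| < eps/5.
Choosing delta = eps/5 gives |(5y - 3) + 28| = 5|y + 5| < eps whenever |y + 5| < delta.

delta = eps/5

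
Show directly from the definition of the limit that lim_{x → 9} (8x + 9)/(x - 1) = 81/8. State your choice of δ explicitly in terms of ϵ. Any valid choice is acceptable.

δ = min(4, (32/17)ϵ)

Fix ϵ > 0. We want δ > 0 with 0 < |x − 9| < δ ⇒ |(8x + 9)/(x - 1) − (81/8)| < ϵ.
Combining over a common denominator, (8x + 9)/(x - 1) − (81/8) = [(8x + 9)·8 − 81·(x - 1)] / [8·(x - 1)] = -17(x − 9) / (8(x - 1)).
So |(8x + 9)/(x - 1) − (81/8)| = 17|x − 9| / (8·|x − 1|).
Require δ ≤ 4, so |x − 1| ≥ |8| − |x − 9| > 8 − 4 = 4.
Hence |(8x + 9)/(x - 1) − (81/8)| < 17|x − 9|/(8·4) = (17/32)|x − 9|, which is < ϵ once |x − 9| < (32/17)ϵ.
Take δ = min(4, (32/17)ϵ). Then 0 < |x − 9| < δ forces both bounds, so |(8x + 9)/(x - 1) − (81/8)| < ϵ.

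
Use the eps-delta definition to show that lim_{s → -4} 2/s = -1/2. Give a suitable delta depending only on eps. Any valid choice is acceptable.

Let eps > 0 be given. We seek delta > 0 such that 0 < |s + 4| < delta implies |2/s + 1/2| < eps.
|2/s + 1/2| = 2·|-4 − s|/(4·|s|) = 2|s + 4|/(4|s|).
Restrict delta ≤ 2. Then |s + 4| < 2 gives |s| > 2, so 4|s| > 8.
Then |2/s + 1/2| < 2|s + 4|/8, which is < eps when |s + 4| < 4eps.
Take delta = min(2, 4eps). Then 0 < |s + 4| < delta gives both |s + 4| < 2 and |s + 4| < 4eps, so |2/s + 1/2| < eps.

delta = min(2, 4eps)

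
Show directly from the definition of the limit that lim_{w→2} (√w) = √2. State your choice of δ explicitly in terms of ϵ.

Let ϵ > 0. We want δ > 0 such that 0 < |w − 2| < δ implies |√w − √2| < ϵ.
Multiplying by the conjugate, |√w − √2| = |w − 2|/(√w + √2).
Restrict δ ≤ 2 so that |w − 2| < 2 forces w > 0, and then √w + √2 > √2.
Hence |√w − √2| < |w − 2|/√2, which is < ϵ once |w − 2| < √2·ϵ.
Take δ = min(2, √2·ϵ). If 0 < |w − 2| < δ then w > 0 and |√w − √2| < |w − 2|/√2 < ϵ.

δ = min(2, √2·ϵ)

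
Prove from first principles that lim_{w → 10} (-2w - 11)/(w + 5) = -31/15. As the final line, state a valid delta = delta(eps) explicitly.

Fix eps > 0. We want delta > 0 with 0 < |w − 10| < delta ⇒ |(-2w - 11)/(w + 5) + 31/15| < eps.
Combining over a common denominator, (-2w - 11)/(w + 5) + 31/15 = [(-2w - 11)·15 − (-31)·(w + 5)] / [15·(w + 5)] = 1(w − 10) / (15(w + 5)).
So |(-2w - 11)/(w + 5) + 31/15| = |w − 10| / (15·|w + 5|).
Require delta ≤ 15/2, so |w + 5| ≥ |15| − |w − 10| > 15 − 15/2 = 15/2.
Hence |(-2w - 11)/(w + 5) + 31/15| < |w − 10|/(15·(15/2)) = (2/225)|w − 10|, which is < eps once |w − 10| < (225/2)eps.
Take delta = min(15/2, (225/2)eps). Then 0 < |w − 10| < delta forces both bounds, so |(-2w - 11)/(w + 5) + 31/15| < eps.

delta = min(15/2, (225/2)eps)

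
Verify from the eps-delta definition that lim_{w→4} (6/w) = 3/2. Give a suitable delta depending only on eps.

delta = min(2, (4/3)eps)

Suppose eps > 0. We seek delta > 0 such that 0 < |w − 4| < delta implies |6/w − (3/2)| < eps.
|6/w − (3/2)| = 6·|4 − w|/(4·|w|) = 6|w − 4|/(4|w|).
Require delta ≤ 2 so that |w| > 4 − 2 = 2, hence 4|w| > 8.
Then |6/w − (3/2)| < 6|w − 4|/8, which is < eps when |w − 4| < (4/3)eps.
Take delta = min(2, (4/3)eps). Then 0 < |w − 4| < delta gives both |w − 4| < 2 and |w − 4| < (4/3)eps, so |6/w − (3/2)| < eps.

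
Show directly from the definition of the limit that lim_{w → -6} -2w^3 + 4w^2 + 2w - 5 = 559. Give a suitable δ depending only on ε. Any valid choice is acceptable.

δ = min(2, ε/350)

Let ε > 0 be given. We want δ > 0 such that 0 < |w + 6| < δ implies |(-2w^3 + 4w^2 + 2w - 5) − 559| < ε.
(-2w^3 + 4w^2 + 2w - 5) − 559 = -2w^3 + 4w^2 + 2w - 564 = (w + 6)(-2w^2 + 16w - 94).
So |(-2w^3 + 4w^2 + 2w - 5) − 559| = |w + 6|·|-2w^2 + 16w - 94|.
Assume first that |w + 6| < 2, so |w| < 8. Then |-2w^2 + 16w - 94| ≤ 2·8^2 + 16·8 + 94 = 350.
Hence |(-2w^3 + 4w^2 + 2w - 5) − 559| ≤ 350|w + 6| < ε provided |w + 6| < ε/350.
Choosing δ = min(2, ε/350) ensures both conditions, hence |(-2w^3 + 4w^2 + 2w - 5) − 559| < ε.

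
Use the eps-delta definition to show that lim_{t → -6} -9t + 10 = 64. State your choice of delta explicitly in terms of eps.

Fix eps > 0. We need delta > 0 so that 0 < |t + 6| < delta implies |(-9t + 10) − 64| < eps.
|(-9t + 10) − 64| = |-9t - 54| = 9|t + 6|.
Thus it suffices that |t + 6| < eps/9.
Take delta = eps/9. If 0 < |t + 6| < delta then |(-9t + 10) − 64| = 9|t + 6| < 9·(eps/9) = eps.

delta = eps/9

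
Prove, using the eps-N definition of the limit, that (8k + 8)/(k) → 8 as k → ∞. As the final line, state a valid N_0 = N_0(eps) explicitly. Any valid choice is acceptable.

N_0 = 8/eps

Let eps > 0 be given. For k ≥ 1, |(8k + 8)/(k) − 8| = |8|/((k)) = 8/((k)).
Since k ≥ k for k ≥ 1, this is ≤ 8/(k) = 8/k.
So |(8k + 8)/(k) − 8| < eps whenever k > 8/eps.
Take N_0 = 8/eps. If k > N_0 then |(8k + 8)/(k) − 8| ≤ 8/k < eps.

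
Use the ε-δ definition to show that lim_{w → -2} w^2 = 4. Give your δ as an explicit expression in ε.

δ = min(2, ε/6)

Suppose ε > 0. We seek δ > 0 with 0 < |w + 2| < δ ⇒ |w^2 − 4| < ε.
Factor: w^2 − 4 = (w + 2)(w - 2), so |w^2 − 4| = |w + 2|·|w - 2|.
Impose δ ≤ 2 so that |w| < 4; then |w - 2| ≤ 6.
Hence |w^2 − 4| ≤ 6|w + 2|, which is < ε once |w + 2| < ε/6.
Take δ = min(2, ε/6). If 0 < |w + 2| < δ then both bounds hold and |w^2 − 4| ≤ 6|w + 2| < 6·(ε/6) = ε.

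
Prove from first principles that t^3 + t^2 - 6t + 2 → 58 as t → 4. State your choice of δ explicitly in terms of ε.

δ = min(2, ε/80)

Fix ε > 0. We want δ > 0 such that 0 < |t − 4| < δ implies |(t^3 + t^2 - 6t + 2) − 58| < ε.
(t^3 + t^2 - 6t + 2) − 58 = t^3 + t^2 - 6t - 56 = (t − 4)(t^2 + 5t + 14).
So |(t^3 + t^2 - 6t + 2) − 58| = |t − 4|·|t^2 + 5t + 14|.
Require δ ≤ 2. Then |t − 4| < 2 gives |t| < 6, and by the triangle inequality |t^2 + 5t + 14| ≤ 6^2 + 5·6 + 14 = 80.
Hence |(t^3 + t^2 - 6t + 2) − 58| ≤ 80|t − 4| < ε provided |t − 4| < ε/80.
Choosing δ = min(2, ε/80) ensures both conditions, hence |(t^3 + t^2 - 6t + 2) − 58| < ε.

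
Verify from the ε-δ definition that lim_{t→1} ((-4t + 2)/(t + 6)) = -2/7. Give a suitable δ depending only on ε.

Let ε > 0. We want δ > 0 with 0 < |t − 1| < δ ⇒ |(-4t + 2)/(t + 6) + 2/7| < ε.
Combining over a common denominator, (-4t + 2)/(t + 6) + 2/7 = [(-4t + 2)·7 − (-2)·(t + 6)] / [7·(t + 6)] = -26(t − 1) / (7(t + 6)).
So |(-4t + 2)/(t + 6) + 2/7| = 26|t − 1| / (7·|t + 6|).
Require δ ≤ 7/2, so |t + 6| ≥ |7| − |t − 1| > 7 − 7/2 = 7/2.
Hence |(-4t + 2)/(t + 6) + 2/7| < 26|t − 1|/(7·(7/2)) = (52/49)|t − 1|, which is < ε once |t − 1| < (49/52)ε.
Take δ = min(7/2, (49/52)ε). Then 0 < |t − 1| < δ forces both bounds, so |(-4t + 2)/(t + 6) + 2/7| < ε.

δ = min(7/2, (49/52)ε)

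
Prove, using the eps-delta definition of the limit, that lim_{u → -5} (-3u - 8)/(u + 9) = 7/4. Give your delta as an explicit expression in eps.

delta = min(2, (8/19)eps)

Suppose eps > 0. We want delta > 0 with 0 < |u + 5| < delta ⇒ |(-3u - 8)/(u + 9) − (7/4)| < eps.
Combining over a common denominator, (-3u - 8)/(u + 9) − (7/4) = [(-3u - 8)·4 − 7·(u + 9)] / [4·(u + 9)] = -19(u + 5) / (4(u + 9)).
So |(-3u - 8)/(u + 9) − (7/4)| = 19|u + 5| / (4·|u + 9|).
Require delta ≤ 2, so |u + 9| ≥ |4| − |u + 5| > 4 − 2 = 2.
Hence |(-3u - 8)/(u + 9) − (7/4)| < 19|u + 5|/(4·2) = (19/8)|u + 5|, which is < eps once |u + 5| < (8/19)eps.
Take delta = min(2, (8/19)eps). Then 0 < |u + 5| < delta forces both bounds, so |(-3u - 8)/(u + 9) − (7/4)| < eps.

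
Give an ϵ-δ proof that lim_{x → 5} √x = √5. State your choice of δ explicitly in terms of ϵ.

δ = min(5, √5·ϵ)

Let ϵ > 0. We want δ > 0 such that 0 < |x − 5| < δ implies |√x − √5| < ϵ.
Rationalise: √x − √5 = (x − 5)/(√x + √5), so |√x − √5| = |x − 5|/(√x + √5).
Restrict δ ≤ 5 so that |x − 5| < 5 forces x > 0, and then √x + √5 > √5.
Hence |√x − √5| < |x − 5|/√5, which is < ϵ once |x − 5| < √5·ϵ.
Take δ = min(5, √5·ϵ). If 0 < |x − 5| < δ then x > 0 and |√x − √5| < |x − 5|/√5 < ϵ.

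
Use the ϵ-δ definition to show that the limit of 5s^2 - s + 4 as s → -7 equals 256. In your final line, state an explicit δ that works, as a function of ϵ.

Let ϵ > 0 be given. We want δ > 0 such that 0 < |s + 7| < δ implies |(5s^2 - s + 4) − 256| < ϵ.
(5s^2 - s + 4) − 256 = 5s^2 - s - 252 = (s + 7)(5s - 36).
So |(5s^2 - s + 4) − 256| = |s + 7|·|5s - 36|.
Assume first that |s + 7| < 1, so |s| < 8. Then |5s - 36| ≤ 5·8 + 36 = 76.
Hence |(5s^2 - s + 4) − 256| ≤ 76|s + 7| < ϵ provided |s + 7| < ϵ/76.
Choosing δ = min(1, ϵ/76) ensures both conditions, hence |(5s^2 - s + 4) − 256| < ϵ.

δ = min(1, ϵ/76)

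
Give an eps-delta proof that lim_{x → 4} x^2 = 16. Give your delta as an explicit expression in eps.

Let eps > 0. We seek delta > 0 with 0 < |x − 4| < delta ⇒ |x^2 − 16| < eps.
Factor: x^2 − 16 = (x − 4)(x + 4), so |x^2 − 16| = |x − 4|·|x + 4|.
Restrict delta ≤ 1. Then |x − 4| < 1 gives |x| < 5, so by the triangle inequality |x + 4| ≤ 5 + 4 = 9.
Hence |x^2 − 16| ≤ 9|x − 4|, which is < eps once |x − 4| < eps/9.
Take delta = min(1, eps/9). If 0 < |x − 4| < delta then both bounds hold and |x^2 − 16| ≤ 9|x − 4| < 9·(eps/9) = eps.

delta = min(1, eps/9)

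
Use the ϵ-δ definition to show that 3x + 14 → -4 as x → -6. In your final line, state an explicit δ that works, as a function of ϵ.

Let ϵ > 0. We need δ > 0 so that 0 < |x + 6| < δ implies |(3x + 14) + 4| < ϵ.
Since (3x + 14) + 4 = 3(x + 6), we have |(3x + 14) + 4| = 3|x + 6|.
Thus it suffices that |x + 6| < ϵ/3.
Take δ = ϵ/3. If 0 < |x + 6| < δ then |(3x + 14) + 4| = 3|x + 6| < 3·(ϵ/3) = ϵ.

δ = ϵ/3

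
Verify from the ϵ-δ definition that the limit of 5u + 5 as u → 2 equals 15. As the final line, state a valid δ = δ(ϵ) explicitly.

Let ϵ > 0 be given. We need δ > 0 so that 0 < |u − 2| < δ implies |(5u + 5) − 15| < ϵ.
Since (5u + 5) − 15 = 5(u − 2), we have |(5u + 5) − 15| = 5|u − 2|.
So 5|u − 2| < ϵ exactly when |u − 2| < ϵ/5.
Take δ = ϵ/5. If 0 < |u − 2| < δ then |(5u + 5) − 15| = 5|u − 2| < 5·(ϵ/5) = ϵ.

δ = ϵ/5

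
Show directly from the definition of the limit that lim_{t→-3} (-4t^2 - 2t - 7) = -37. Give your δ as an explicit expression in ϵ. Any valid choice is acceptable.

Let ϵ > 0. We want δ > 0 such that 0 < |t + 3| < δ implies |(-4t^2 - 2t - 7) + 37| < ϵ.
(-4t^2 - 2t - 7) + 37 = -4t^2 - 2t + 30 = (t + 3)(-4t + 10).
So |(-4t^2 - 2t - 7) + 37| = |t + 3|·|-4t + 10|.
Require δ ≤ 2. Then |t + 3| < 2 gives |t| < 5, and by the triangle inequality |-4t + 10| ≤ 4·5 + 10 = 30.
Hence |(-4t^2 - 2t - 7) + 37| ≤ 30|t + 3| < ϵ provided |t + 3| < ϵ/30.
Take δ = min(2, ϵ/30). Then 0 < |t + 3| < δ gives both |t + 3| < 2 and |t + 3| < ϵ/30, so |(-4t^2 - 2t - 7) + 37| < ϵ.

δ = min(2, ϵ/30)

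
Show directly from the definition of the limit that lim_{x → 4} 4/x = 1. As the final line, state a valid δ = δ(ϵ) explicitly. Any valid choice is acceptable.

Let ϵ > 0. We seek δ > 0 such that 0 < |x − 4| < δ implies |4/x − 1| < ϵ.
|4/x − 1| = 4·|4 − x|/(4·|x|) = 4|x − 4|/(4|x|).
Restrict δ ≤ 2. Then |x − 4| < 2 gives |x| > 2, so 4|x| > 8.
Then |4/x − 1| < 4|x − 4|/8, which is < ϵ when |x − 4| < 2ϵ.
Take δ = min(2, 2ϵ). Then 0 < |x − 4| < δ gives both |x − 4| < 2 and |x − 4| < 2ϵ, so |4/x − 1| < ϵ.

δ = min(2, 2ϵ)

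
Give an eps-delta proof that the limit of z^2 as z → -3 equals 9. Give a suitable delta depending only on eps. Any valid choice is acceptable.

Let eps > 0. We seek delta > 0 with 0 < |z + 3| < delta ⇒ |z^2 − 9| < eps.
Factor: z^2 − 9 = (z + 3)(z - 3), so |z^2 − 9| = |z + 3|·|z - 3|.
Impose delta ≤ 1 so that |z| < 4; then |z - 3| ≤ 7.
Hence |z^2 − 9| ≤ 7|z + 3|, which is < eps once |z + 3| < eps/7.
Take delta = min(1, eps/7). If 0 < |z + 3| < delta then both bounds hold and |z^2 − 9| ≤ 7|z + 3| < 7·(eps/7) = eps.

delta = min(1, eps/7)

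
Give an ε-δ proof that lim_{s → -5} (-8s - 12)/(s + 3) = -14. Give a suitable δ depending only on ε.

δ = min(1, (1/6)ε)

Fix ε > 0. We want δ > 0 with 0 < |s + 5| < δ ⇒ |(-8s - 12)/(s + 3) + 14| < ε.
Combining over a common denominator, (-8s - 12)/(s + 3) + 14 = [(-8s - 12)·(-2) − 28·(s + 3)] / [(-2)·(s + 3)] = -12(s + 5) / ((-2)(s + 3)).
So |(-8s - 12)/(s + 3) + 14| = 12|s + 5| / (2·|s + 3|).
Require δ ≤ 1, so |s + 3| ≥ |-2| − |s + 5| > 2 − 1 = 1.
Hence |(-8s - 12)/(s + 3) + 14| < 12|s + 5|/(2·1) = 6|s + 5|, which is < ε once |s + 5| < (1/6)ε.
Take δ = min(1, (1/6)ε). Then 0 < |s + 5| < δ forces both bounds, so |(-8s - 12)/(s + 3) + 14| < ε.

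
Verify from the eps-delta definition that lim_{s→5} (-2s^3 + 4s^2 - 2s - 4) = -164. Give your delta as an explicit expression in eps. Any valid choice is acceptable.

delta = min(1, eps/140)

Suppose eps > 0. We want delta > 0 such that 0 < |s − 5| < delta implies |(-2s^3 + 4s^2 - 2s - 4) + 164| < eps.
(-2s^3 + 4s^2 - 2s - 4) + 164 = -2s^3 + 4s^2 - 2s + 160 = (s − 5)(-2s^2 - 6s - 32).
So |(-2s^3 + 4s^2 - 2s - 4) + 164| = |s − 5|·|-2s^2 - 6s - 32|.
Assume first that |s − 5| < 1, so |s| < 6. Then |-2s^2 - 6s - 32| ≤ 2·6^2 + 6·6 + 32 = 140.
Hence |(-2s^3 + 4s^2 - 2s - 4) + 164| ≤ 140|s − 5| < eps provided |s − 5| < eps/140.
Take delta = min(1, eps/140). Then 0 < |s − 5| < delta gives both |s − 5| < 1 and |s − 5| < eps/140, so |(-2s^3 + 4s^2 - 2s - 4) + 164| < eps.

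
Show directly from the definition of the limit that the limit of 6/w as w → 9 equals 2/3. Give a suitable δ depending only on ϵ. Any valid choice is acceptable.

Let ϵ > 0 be given. We seek δ > 0 such that 0 < |w − 9| < δ implies |6/w − (2/3)| < ϵ.
|6/w − (2/3)| = 6·|9 − w|/(9·|w|) = 6|w − 9|/(9|w|).
Restrict δ ≤ 9/2. Then |w − 9| < 9/2 gives |w| > 9/2, so 9|w| > 81/2.
Then |6/w − (2/3)| < 6|w − 9|/(81/2), which is < ϵ when |w − 9| < (27/4)ϵ.
Take δ = min(9/2, (27/4)ϵ). Then 0 < |w − 9| < δ gives both |w − 9| < 9/2 and |w − 9| < (27/4)ϵ, so |6/w − (2/3)| < ϵ.

δ = min(9/2, (27/4)ϵ)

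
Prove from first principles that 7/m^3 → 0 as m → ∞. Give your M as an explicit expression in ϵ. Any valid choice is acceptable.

M = (7/ϵ)^{1/3}

Let ϵ > 0. For m ≥ 1, |7/m^3 − 0| = 7/m^3.
7/m^3 < ϵ ⇔ m^3 > 7/ϵ ⇔ m > (7/ϵ)^{1/3}.
Take M = (7/ϵ)^{1/3}. Then m > M implies 7/m^3 < ϵ.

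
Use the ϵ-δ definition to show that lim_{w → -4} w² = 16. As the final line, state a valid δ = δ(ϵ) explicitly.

Fix ϵ > 0. We seek δ > 0 with 0 < |w + 4| < δ ⇒ |w² − 16| < ϵ.
Factor: w² − 16 = (w + 4)(w - 4), so |w² − 16| = |w + 4|·|w - 4|.
Impose δ ≤ 2 so that |w| < 6; then |w - 4| ≤ 10.
Hence |w² − 16| ≤ 10|w + 4|, which is < ϵ once |w + 4| < ϵ/10.
Take δ = min(2, ϵ/10). If 0 < |w + 4| < δ then both bounds hold and |w² − 16| ≤ 10|w + 4| < 10·(ϵ/10) = ϵ.

δ = min(2, ϵ/10)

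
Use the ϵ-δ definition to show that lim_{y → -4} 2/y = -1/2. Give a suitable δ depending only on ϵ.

Let ϵ > 0 be given. We seek δ > 0 such that 0 < |y + 4| < δ implies |2/y + 1/2| < ϵ.
|2/y + 1/2| = 2·|-4 − y|/(4·|y|) = 2|y + 4|/(4|y|).
Restrict δ ≤ 2. Then |y + 4| < 2 gives |y| > 2, so 4|y| > 8.
Then |2/y + 1/2| < 2|y + 4|/8, which is < ϵ when |y + 4| < 4ϵ.
Take δ = min(2, 4ϵ). Then 0 < |y + 4| < δ gives both |y + 4| < 2 and |y + 4| < 4ϵ, so |2/y + 1/2| < ϵ.

δ = min(2, 4ϵ)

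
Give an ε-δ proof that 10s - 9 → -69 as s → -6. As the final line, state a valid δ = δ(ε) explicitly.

Let ε > 0 be given. We need δ > 0 so that 0 < |s + 6| < δ implies |(10s - 9) + 69| < ε.
|(10s - 9) + 69| = |10s + 60| = 10|s + 6|.
So 10|s + 6| < ε exactly when |s + 6| < ε/10.
Take δ = ε/10. If 0 < |s + 6| < δ then |(10s - 9) + 69| = 10|s + 6| < 10·(ε/10) = ε.

δ = ε/10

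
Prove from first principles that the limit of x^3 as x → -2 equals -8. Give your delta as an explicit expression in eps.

Suppose eps > 0. We seek delta > 0 with 0 < |x + 2| < delta ⇒ |x^3 + 8| < eps.
Factor: x^3 + 8 = (x + 2)(x^2 - 2x + 4), so |x^3 + 8| = |x + 2|·|x^2 - 2x + 4|.
Impose delta ≤ 1 so that |x| < 3; then |x^2 - 2x + 4| ≤ 19.
Hence |x^3 + 8| ≤ 19|x + 2|, which is < eps once |x + 2| < eps/19.
Take delta = min(1, eps/19). If 0 < |x + 2| < delta then both bounds hold and |x^3 + 8| ≤ 19|x + 2| < 19·(eps/19) = eps.

delta = min(1, eps/19)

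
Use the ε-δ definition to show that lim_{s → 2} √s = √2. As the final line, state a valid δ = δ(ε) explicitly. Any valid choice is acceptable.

Fix ε > 0. We want δ > 0 such that 0 < |s − 2| < δ implies |√s − √2| < ε.
Multiplying by the conjugate, |√s − √2| = |s − 2|/(√s + √2).
Restrict δ ≤ 2 so that |s − 2| < 2 forces s > 0, and then √s + √2 > √2.
Hence |√s − √2| < |s − 2|/√2, which is < ε once |s − 2| < √2·ε.
Take δ = min(2, √2·ε). If 0 < |s − 2| < δ then s > 0 and |√s − √2| < |s − 2|/√2 < ε.

δ = min(2, √2·ε)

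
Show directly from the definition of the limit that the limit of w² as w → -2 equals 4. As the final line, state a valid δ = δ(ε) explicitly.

δ = min(1, ε/5)

Fix ε > 0. We seek δ > 0 with 0 < |w + 2| < δ ⇒ |w² − 4| < ε.
Factor: w² − 4 = (w + 2)(w - 2), so |w² − 4| = |w + 2|·|w - 2|.
Impose δ ≤ 1 so that |w| < 3; then |w - 2| ≤ 5.
Hence |w² − 4| ≤ 5|w + 2|, which is < ε once |w + 2| < ε/5.
Take δ = min(1, ε/5). If 0 < |w + 2| < δ then both bounds hold and |w² − 4| ≤ 5|w + 2| < 5·(ε/5) = ε.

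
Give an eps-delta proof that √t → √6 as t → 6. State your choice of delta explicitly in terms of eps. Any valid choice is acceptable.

Suppose eps > 0. We want delta > 0 such that 0 < |t − 6| < delta implies |√t − √6| < eps.
Multiplying by the conjugate, |√t − √6| = |t − 6|/(√t + √6).
Restrict delta ≤ 6 so that |t − 6| < 6 forces t > 0, and then √t + √6 > √6.
Hence |√t − √6| < |t − 6|/√6, which is < eps once |t − 6| < √6·eps.
Take delta = min(6, √6·eps). If 0 < |t − 6| < delta then t > 0 and |√t − √6| < |t − 6|/√6 < eps.

delta = min(6, √6·eps)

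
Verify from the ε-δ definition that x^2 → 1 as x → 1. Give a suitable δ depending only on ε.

Let ε > 0. We seek δ > 0 with 0 < |x − 1| < δ ⇒ |x^2 − 1| < ε.
Factor: x^2 − 1 = (x − 1)(x + 1), so |x^2 − 1| = |x − 1|·|x + 1|.
Restrict δ ≤ 2. Then |x − 1| < 2 gives |x| < 3, so by the triangle inequality |x + 1| ≤ 3 + 1 = 4.
Hence |x^2 − 1| ≤ 4|x − 1|, which is < ε once |x − 1| < ε/4.
Take δ = min(2, ε/4). If 0 < |x − 1| < δ then both bounds hold and |x^2 − 1| ≤ 4|x − 1| < 4·(ε/4) = ε.

δ = min(2, ε/4)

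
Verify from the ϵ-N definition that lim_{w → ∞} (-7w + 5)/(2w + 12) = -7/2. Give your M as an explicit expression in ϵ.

M = (47/2)/ϵ

Fix ϵ > 0. We seek M > 0 such that w > M implies |(-7w + 5)/(2w + 12) + 7/2| < ϵ.
(-7w + 5)/(2w + 12) + 7/2 = (2(-7w + 5) − (-7)(2w + 12)) / (2(2w + 12)) = 94/(2(2w + 12)).
For w > 0 we have 2w + 12 > 2w, so |(-7w + 5)/(2w + 12) + 7/2| = 94/(2(2w + 12)) < 94/(2·2w) = (47/2)/w.
Thus |(-7w + 5)/(2w + 12) + 7/2| < ϵ whenever w > (47/2)/ϵ.
Take M = (47/2)/ϵ. If w > M then |(-7w + 5)/(2w + 12) + 7/2| < (47/2)/w < ϵ.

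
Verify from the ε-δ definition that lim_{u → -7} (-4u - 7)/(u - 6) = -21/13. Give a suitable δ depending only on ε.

δ = min(13/2, (169/62)ε)

Let ε > 0. We want δ > 0 with 0 < |u + 7| < δ ⇒ |(-4u - 7)/(u - 6) + 21/13| < ε.
Combining over a common denominator, (-4u - 7)/(u - 6) + 21/13 = [(-4u - 7)·(-13) − 21·(u - 6)] / [(-13)·(u - 6)] = 31(u + 7) / ((-13)(u - 6)).
So |(-4u - 7)/(u - 6) + 21/13| = 31|u + 7| / (13·|u − 6|).
Require δ ≤ 13/2, so |u − 6| ≥ |-13| − |u + 7| > 13 − 13/2 = 13/2.
Hence |(-4u - 7)/(u - 6) + 21/13| < 31|u + 7|/(13·(13/2)) = (62/169)|u + 7|, which is < ε once |u + 7| < (169/62)ε.
Take δ = min(13/2, (169/62)ε). Then 0 < |u + 7| < δ forces both bounds, so |(-4u - 7)/(u - 6) + 21/13| < ε.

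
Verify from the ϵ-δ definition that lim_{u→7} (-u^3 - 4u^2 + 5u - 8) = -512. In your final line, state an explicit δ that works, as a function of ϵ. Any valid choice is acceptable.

Suppose ϵ > 0. We want δ > 0 such that 0 < |u − 7| < δ implies |(-u^3 - 4u^2 + 5u - 8) + 512| < ϵ.
(-u^3 - 4u^2 + 5u - 8) + 512 = -u^3 - 4u^2 + 5u + 504 = (u − 7)(-u^2 - 11u - 72).
So |(-u^3 - 4u^2 + 5u - 8) + 512| = |u − 7|·|-u^2 - 11u - 72|.
Require δ ≤ 1. Then |u − 7| < 1 gives |u| < 8, and by the triangle inequality |-u^2 - 11u - 72| ≤ 8^2 + 11·8 + 72 = 224.
Hence |(-u^3 - 4u^2 + 5u - 8) + 512| ≤ 224|u − 7| < ϵ provided |u − 7| < ϵ/224.
Choosing δ = min(1, ϵ/224) ensures both conditions, hence |(-u^3 - 4u^2 + 5u - 8) + 512| < ϵ.

δ = min(1, ϵ/224)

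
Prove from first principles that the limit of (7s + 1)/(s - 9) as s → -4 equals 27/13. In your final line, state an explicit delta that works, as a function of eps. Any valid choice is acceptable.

delta = min(13/2, (169/128)eps)

Let eps > 0 be given. We want delta > 0 with 0 < |s + 4| < delta ⇒ |(7s + 1)/(s - 9) − (27/13)| < eps.
Combining over a common denominator, (7s + 1)/(s - 9) − (27/13) = [(7s + 1)·(-13) − (-27)·(s - 9)] / [(-13)·(s - 9)] = -64(s + 4) / ((-13)(s - 9)).
So |(7s + 1)/(s - 9) − (27/13)| = 64|s + 4| / (13·|s − 9|).
Restrict delta ≤ 13/2. Then |s + 4| < 13/2 gives |s − 9| = |(s + 4) + (-13)| ≥ 13 − 13/2 = 13/2.
Hence |(7s + 1)/(s - 9) − (27/13)| < 64|s + 4|/(13·(13/2)) = (128/169)|s + 4|, which is < eps once |s + 4| < (169/128)eps.
Take delta = min(13/2, (169/128)eps). Then 0 < |s + 4| < delta forces both bounds, so |(7s + 1)/(s - 9) − (27/13)| < eps.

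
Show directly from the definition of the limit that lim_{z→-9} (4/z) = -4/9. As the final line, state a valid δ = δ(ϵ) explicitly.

Let ϵ > 0. We seek δ > 0 such that 0 < |z + 9| < δ implies |4/z + 4/9| < ϵ.
|4/z + 4/9| = 4·|-9 − z|/(9·|z|) = 4|z + 9|/(9|z|).
Restrict δ ≤ 9/2. Then |z + 9| < 9/2 gives |z| > 9/2, so 9|z| > 81/2.
Then |4/z + 4/9| < 4|z + 9|/(81/2), which is < ϵ when |z + 9| < (81/8)ϵ.
Take δ = min(9/2, (81/8)ϵ). Then 0 < |z + 9| < δ gives both |z + 9| < 9/2 and |z + 9| < (81/8)ϵ, so |4/z + 4/9| < ϵ.

δ = min(9/2, (81/8)ϵ)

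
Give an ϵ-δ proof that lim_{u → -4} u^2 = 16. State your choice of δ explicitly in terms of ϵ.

δ = min(1, ϵ/9)

Let ϵ > 0. We seek δ > 0 with 0 < |u + 4| < δ ⇒ |u^2 − 16| < ϵ.
Factor: u^2 − 16 = (u + 4)(u - 4), so |u^2 − 16| = |u + 4|·|u - 4|.
Restrict δ ≤ 1. Then |u + 4| < 1 gives |u| < 5, so by the triangle inequality |u - 4| ≤ 5 + 4 = 9.
Hence |u^2 − 16| ≤ 9|u + 4|, which is < ϵ once |u + 4| < ϵ/9.
Take δ = min(1, ϵ/9). If 0 < |u + 4| < δ then both bounds hold and |u^2 − 16| ≤ 9|u + 4| < 9·(ϵ/9) = ϵ.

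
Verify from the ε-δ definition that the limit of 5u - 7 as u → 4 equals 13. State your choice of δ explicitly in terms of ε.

δ = ε/5

Let ε > 0. We need δ > 0 so that 0 < |u − 4| < δ implies |(5u - 7) − 13| < ε.
Since (5u - 7) − 13 = 5(u − 4), we have |(5u - 7) − 13| = 5|u − 4|.
Thus it suffices that |u − 4| < ε/5.
Choosing δ = ε/5 gives |(5u - 7) − 13| = 5|u − 4| < ε whenever |u − 4| < δ.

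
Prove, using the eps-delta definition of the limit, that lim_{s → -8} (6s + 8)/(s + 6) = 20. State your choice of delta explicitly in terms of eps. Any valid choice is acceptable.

delta = min(1, (1/14)eps)

Let eps > 0. We want delta > 0 with 0 < |s + 8| < delta ⇒ |(6s + 8)/(s + 6) − 20| < eps.
Combining over a common denominator, (6s + 8)/(s + 6) − 20 = [(6s + 8)·(-2) − (-40)·(s + 6)] / [(-2)·(s + 6)] = 28(s + 8) / ((-2)(s + 6)).
So |(6s + 8)/(s + 6) − 20| = 28|s + 8| / (2·|s + 6|).
Require delta ≤ 1, so |s + 6| ≥ |-2| − |s + 8| > 2 − 1 = 1.
Hence |(6s + 8)/(s + 6) − 20| < 28|s + 8|/(2·1) = 14|s + 8|, which is < eps once |s + 8| < (1/14)eps.
Take delta = min(1, (1/14)eps). Then 0 < |s + 8| < delta forces both bounds, so |(6s + 8)/(s + 6) − 20| < eps.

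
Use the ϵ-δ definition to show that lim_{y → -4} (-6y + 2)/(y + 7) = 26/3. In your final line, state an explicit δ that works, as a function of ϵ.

Let ϵ > 0 be given. We want δ > 0 with 0 < |y + 4| < δ ⇒ |(-6y + 2)/(y + 7) − (26/3)| < ϵ.
Combining over a common denominator, (-6y + 2)/(y + 7) − (26/3) = [(-6y + 2)·3 − 26·(y + 7)] / [3·(y + 7)] = -44(y + 4) / (3(y + 7)).
So |(-6y + 2)/(y + 7) − (26/3)| = 44|y + 4| / (3·|y + 7|).
Restrict δ ≤ 3/2. Then |y + 4| < 3/2 gives |y + 7| = |(y + 4) + 3| ≥ 3 − 3/2 = 3/2.
Hence |(-6y + 2)/(y + 7) − (26/3)| < 44|y + 4|/(3·(3/2)) = (88/9)|y + 4|, which is < ϵ once |y + 4| < (9/88)ϵ.
Take δ = min(3/2, (9/88)ϵ). Then 0 < |y + 4| < δ forces both bounds, so |(-6y + 2)/(y + 7) − (26/3)| < ϵ.

δ = min(3/2, (9/88)ϵ)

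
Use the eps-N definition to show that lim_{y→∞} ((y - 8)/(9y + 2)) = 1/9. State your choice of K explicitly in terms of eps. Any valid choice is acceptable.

K = (74/81)/eps

Fix eps > 0. We seek K > 0 such that y > K implies |(y - 8)/(9y + 2) − (1/9)| < eps.
(y - 8)/(9y + 2) − (1/9) = (9(y - 8) − (9y + 2)) / (9(9y + 2)) = -74/(9(9y + 2)).
For y > 0 we have 9y + 2 > 9y, so |(y - 8)/(9y + 2) − (1/9)| = 74/(9(9y + 2)) < 74/(9·9y) = (74/81)/y.
Thus |(y - 8)/(9y + 2) − (1/9)| < eps whenever y > (74/81)/eps.
Take K = (74/81)/eps. If y > K then |(y - 8)/(9y + 2) − (1/9)| < (74/81)/y < eps.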